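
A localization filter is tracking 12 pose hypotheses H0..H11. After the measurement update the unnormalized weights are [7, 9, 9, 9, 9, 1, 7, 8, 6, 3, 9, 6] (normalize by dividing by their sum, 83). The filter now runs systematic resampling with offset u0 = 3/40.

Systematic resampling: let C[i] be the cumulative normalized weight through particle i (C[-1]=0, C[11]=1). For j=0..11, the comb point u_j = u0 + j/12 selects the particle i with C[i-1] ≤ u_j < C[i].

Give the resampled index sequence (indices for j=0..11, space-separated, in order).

C = [7/83, 16/83, 25/83, 34/83, 43/83, 44/83, 51/83, 59/83, 65/83, 68/83, 77/83, 1]
j=0: u_0=3/40 ∈ [0, 7/83) → index 0
j=1: u_1=19/120 ∈ [7/83, 16/83) → index 1
j=2: u_2=29/120 ∈ [16/83, 25/83) → index 2
j=3: u_3=13/40 ∈ [25/83, 34/83) → index 3
j=4: u_4=49/120 ∈ [25/83, 34/83) → index 3
j=5: u_5=59/120 ∈ [34/83, 43/83) → index 4
j=6: u_6=23/40 ∈ [44/83, 51/83) → index 6
j=7: u_7=79/120 ∈ [51/83, 59/83) → index 7
j=8: u_8=89/120 ∈ [59/83, 65/83) → index 8
j=9: u_9=33/40 ∈ [68/83, 77/83) → index 10
j=10: u_10=109/120 ∈ [68/83, 77/83) → index 10
j=11: u_11=119/120 ∈ [77/83, 1) → index 11

0 1 2 3 3 4 6 7 8 10 10 11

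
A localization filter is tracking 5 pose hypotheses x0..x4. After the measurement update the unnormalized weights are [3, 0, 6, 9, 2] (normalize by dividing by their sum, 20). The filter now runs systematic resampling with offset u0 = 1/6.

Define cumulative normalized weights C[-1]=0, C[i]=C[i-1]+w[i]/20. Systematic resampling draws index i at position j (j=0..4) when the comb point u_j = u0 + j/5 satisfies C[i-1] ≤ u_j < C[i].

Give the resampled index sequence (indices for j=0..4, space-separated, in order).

2 2 3 3 4

C = [3/20, 3/20, 9/20, 9/10, 1]
j=0: u_0=1/6 ∈ [3/20, 9/20) → index 2
j=1: u_1=11/30 ∈ [3/20, 9/20) → index 2
j=2: u_2=17/30 ∈ [9/20, 9/10) → index 3
j=3: u_3=23/30 ∈ [9/20, 9/10) → index 3
j=4: u_4=29/30 ∈ [9/10, 1) → index 4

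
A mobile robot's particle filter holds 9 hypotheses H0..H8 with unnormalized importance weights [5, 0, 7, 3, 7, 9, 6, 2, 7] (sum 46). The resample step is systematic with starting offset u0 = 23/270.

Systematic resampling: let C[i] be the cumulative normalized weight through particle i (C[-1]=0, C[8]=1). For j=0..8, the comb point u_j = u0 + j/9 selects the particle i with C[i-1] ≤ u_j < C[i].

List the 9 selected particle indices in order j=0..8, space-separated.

C = [5/46, 5/46, 6/23, 15/46, 11/23, 31/46, 37/46, 39/46, 1]
j=0: u_0=23/270 ∈ [0, 5/46) → index 0
j=1: u_1=53/270 ∈ [5/46, 6/23) → index 2
j=2: u_2=83/270 ∈ [6/23, 15/46) → index 3
j=3: u_3=113/270 ∈ [15/46, 11/23) → index 4
j=4: u_4=143/270 ∈ [11/23, 31/46) → index 5
j=5: u_5=173/270 ∈ [11/23, 31/46) → index 5
j=6: u_6=203/270 ∈ [31/46, 37/46) → index 6
j=7: u_7=233/270 ∈ [39/46, 1) → index 8
j=8: u_8=263/270 ∈ [39/46, 1) → index 8

0 2 3 4 5 5 6 8 8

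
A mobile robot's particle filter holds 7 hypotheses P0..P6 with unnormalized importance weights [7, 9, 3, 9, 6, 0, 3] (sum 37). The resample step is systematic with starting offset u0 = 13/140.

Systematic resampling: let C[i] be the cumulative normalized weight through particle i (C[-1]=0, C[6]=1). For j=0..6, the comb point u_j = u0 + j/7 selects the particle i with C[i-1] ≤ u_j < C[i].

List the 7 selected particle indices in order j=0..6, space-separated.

C = [7/37, 16/37, 19/37, 28/37, 34/37, 34/37, 1]
j=0: u_0=13/140 ∈ [0, 7/37) → index 0
j=1: u_1=33/140 ∈ [7/37, 16/37) → index 1
j=2: u_2=53/140 ∈ [7/37, 16/37) → index 1
j=3: u_3=73/140 ∈ [19/37, 28/37) → index 3
j=4: u_4=93/140 ∈ [19/37, 28/37) → index 3
j=5: u_5=113/140 ∈ [28/37, 34/37) → index 4
j=6: u_6=19/20 ∈ [34/37, 1) → index 6

0 1 1 3 3 4 6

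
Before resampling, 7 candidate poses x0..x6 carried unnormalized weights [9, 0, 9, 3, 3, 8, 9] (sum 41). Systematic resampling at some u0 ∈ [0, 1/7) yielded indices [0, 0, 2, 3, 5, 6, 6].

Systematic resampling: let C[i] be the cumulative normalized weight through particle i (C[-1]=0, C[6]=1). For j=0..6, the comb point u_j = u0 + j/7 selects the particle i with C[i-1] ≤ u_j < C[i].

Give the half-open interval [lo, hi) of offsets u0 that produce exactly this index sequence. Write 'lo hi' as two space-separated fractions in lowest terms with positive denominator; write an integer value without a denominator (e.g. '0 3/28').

19/287 22/287

C = [9/41, 9/41, 18/41, 21/41, 24/41, 32/41, 1]
j=0 picked index 0: u0 ∈ [0, 9/41)
j=1 picked index 0: u0 ∈ [-1/7, 22/287)
j=2 picked index 2: u0 ∈ [-19/287, 44/287)
j=3 picked index 3: u0 ∈ [3/287, 24/287)
j=4 picked index 5: u0 ∈ [4/287, 60/287)
j=5 picked index 6: u0 ∈ [19/287, 2/7)
j=6 picked index 6: u0 ∈ [-22/287, 1/7)
intersection: [19/287, 22/287)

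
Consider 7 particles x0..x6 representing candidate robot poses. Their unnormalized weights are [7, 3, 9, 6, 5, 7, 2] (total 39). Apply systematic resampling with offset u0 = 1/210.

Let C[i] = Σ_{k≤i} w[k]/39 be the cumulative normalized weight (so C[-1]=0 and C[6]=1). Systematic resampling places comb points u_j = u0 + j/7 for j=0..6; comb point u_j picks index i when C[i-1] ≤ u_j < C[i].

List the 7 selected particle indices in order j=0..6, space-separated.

0 0 2 2 3 4 5

C = [7/39, 10/39, 19/39, 25/39, 10/13, 37/39, 1]
j=0: u_0=1/210 ∈ [0, 7/39) → index 0
j=1: u_1=31/210 ∈ [0, 7/39) → index 0
j=2: u_2=61/210 ∈ [10/39, 19/39) → index 2
j=3: u_3=13/30 ∈ [10/39, 19/39) → index 2
j=4: u_4=121/210 ∈ [19/39, 25/39) → index 3
j=5: u_5=151/210 ∈ [25/39, 10/13) → index 4
j=6: u_6=181/210 ∈ [10/13, 37/39) → index 5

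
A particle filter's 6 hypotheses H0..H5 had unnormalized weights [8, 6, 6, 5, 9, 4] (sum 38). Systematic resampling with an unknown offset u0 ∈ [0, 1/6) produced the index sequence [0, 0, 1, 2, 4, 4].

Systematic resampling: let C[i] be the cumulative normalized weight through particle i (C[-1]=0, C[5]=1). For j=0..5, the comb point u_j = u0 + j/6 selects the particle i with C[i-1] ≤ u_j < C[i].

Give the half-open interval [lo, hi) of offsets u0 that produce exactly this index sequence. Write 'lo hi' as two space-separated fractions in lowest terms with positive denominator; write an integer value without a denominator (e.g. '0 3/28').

0 1/38

C = [4/19, 7/19, 10/19, 25/38, 17/19, 1]
j=0 picked index 0: u0 ∈ [0, 4/19)
j=1 picked index 0: u0 ∈ [-1/6, 5/114)
j=2 picked index 1: u0 ∈ [-7/57, 2/57)
j=3 picked index 2: u0 ∈ [-5/38, 1/38)
j=4 picked index 4: u0 ∈ [-1/114, 13/57)
j=5 picked index 4: u0 ∈ [-10/57, 7/114)
intersection: [0, 1/38)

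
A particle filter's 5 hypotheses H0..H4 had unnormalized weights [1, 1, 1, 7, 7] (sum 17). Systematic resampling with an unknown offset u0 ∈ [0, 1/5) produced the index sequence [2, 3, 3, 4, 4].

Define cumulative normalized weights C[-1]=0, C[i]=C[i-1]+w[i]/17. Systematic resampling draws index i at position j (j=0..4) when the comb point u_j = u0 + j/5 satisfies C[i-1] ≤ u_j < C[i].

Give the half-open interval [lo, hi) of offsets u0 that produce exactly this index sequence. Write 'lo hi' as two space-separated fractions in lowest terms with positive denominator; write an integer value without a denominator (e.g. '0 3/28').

2/17 3/17

C = [1/17, 2/17, 3/17, 10/17, 1]
j=0 picked index 2: u0 ∈ [2/17, 3/17)
j=1 picked index 3: u0 ∈ [-2/85, 33/85)
j=2 picked index 3: u0 ∈ [-19/85, 16/85)
j=3 picked index 4: u0 ∈ [-1/85, 2/5)
j=4 picked index 4: u0 ∈ [-18/85, 1/5)
intersection: [2/17, 3/17)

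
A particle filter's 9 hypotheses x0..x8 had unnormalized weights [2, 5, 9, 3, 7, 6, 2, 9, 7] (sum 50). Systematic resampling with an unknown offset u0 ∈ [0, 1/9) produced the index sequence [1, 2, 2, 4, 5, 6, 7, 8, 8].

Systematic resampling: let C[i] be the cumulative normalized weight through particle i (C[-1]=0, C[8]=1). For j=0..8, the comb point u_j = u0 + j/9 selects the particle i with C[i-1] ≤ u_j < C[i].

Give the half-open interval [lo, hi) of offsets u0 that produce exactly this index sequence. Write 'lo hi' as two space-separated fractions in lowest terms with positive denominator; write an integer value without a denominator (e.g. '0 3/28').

C = [1/25, 7/50, 8/25, 19/50, 13/25, 16/25, 17/25, 43/50, 1]
j=0 picked index 1: u0 ∈ [1/25, 7/50)
j=1 picked index 2: u0 ∈ [13/450, 47/225)
j=2 picked index 2: u0 ∈ [-37/450, 22/225)
j=3 picked index 4: u0 ∈ [7/150, 14/75)
j=4 picked index 5: u0 ∈ [17/225, 44/225)
j=5 picked index 6: u0 ∈ [19/225, 28/225)
j=6 picked index 7: u0 ∈ [1/75, 29/150)
j=7 picked index 8: u0 ∈ [37/450, 2/9)
j=8 picked index 8: u0 ∈ [-13/450, 1/9)
intersection: [19/225, 22/225)

19/225 22/225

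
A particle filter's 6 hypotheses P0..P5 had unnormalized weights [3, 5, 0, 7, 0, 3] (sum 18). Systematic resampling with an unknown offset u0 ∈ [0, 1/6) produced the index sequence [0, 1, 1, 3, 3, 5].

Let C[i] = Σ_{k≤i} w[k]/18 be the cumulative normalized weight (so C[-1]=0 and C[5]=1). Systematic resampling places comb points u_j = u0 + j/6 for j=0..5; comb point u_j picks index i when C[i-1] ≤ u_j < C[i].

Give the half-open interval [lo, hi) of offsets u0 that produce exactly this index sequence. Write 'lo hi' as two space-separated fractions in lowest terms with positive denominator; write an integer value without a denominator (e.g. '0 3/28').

C = [1/6, 4/9, 4/9, 5/6, 5/6, 1]
j=0 picked index 0: u0 ∈ [0, 1/6)
j=1 picked index 1: u0 ∈ [0, 5/18)
j=2 picked index 1: u0 ∈ [-1/6, 1/9)
j=3 picked index 3: u0 ∈ [-1/18, 1/3)
j=4 picked index 3: u0 ∈ [-2/9, 1/6)
j=5 picked index 5: u0 ∈ [0, 1/6)
intersection: [0, 1/9)

0 1/9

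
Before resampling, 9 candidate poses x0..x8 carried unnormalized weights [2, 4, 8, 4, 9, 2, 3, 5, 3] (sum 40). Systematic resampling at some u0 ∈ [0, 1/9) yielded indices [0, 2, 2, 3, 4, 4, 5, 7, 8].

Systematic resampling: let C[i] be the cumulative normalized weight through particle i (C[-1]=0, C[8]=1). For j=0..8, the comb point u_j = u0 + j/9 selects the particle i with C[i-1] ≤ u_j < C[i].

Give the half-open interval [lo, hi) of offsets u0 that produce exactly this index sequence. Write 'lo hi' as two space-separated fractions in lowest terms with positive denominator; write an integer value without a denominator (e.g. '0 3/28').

C = [1/20, 3/20, 7/20, 9/20, 27/40, 29/40, 4/5, 37/40, 1]
j=0 picked index 0: u0 ∈ [0, 1/20)
j=1 picked index 2: u0 ∈ [7/180, 43/180)
j=2 picked index 2: u0 ∈ [-13/180, 23/180)
j=3 picked index 3: u0 ∈ [1/60, 7/60)
j=4 picked index 4: u0 ∈ [1/180, 83/360)
j=5 picked index 4: u0 ∈ [-19/180, 43/360)
j=6 picked index 5: u0 ∈ [1/120, 7/120)
j=7 picked index 7: u0 ∈ [1/45, 53/360)
j=8 picked index 8: u0 ∈ [13/360, 1/9)
intersection: [7/180, 1/20)

7/180 1/20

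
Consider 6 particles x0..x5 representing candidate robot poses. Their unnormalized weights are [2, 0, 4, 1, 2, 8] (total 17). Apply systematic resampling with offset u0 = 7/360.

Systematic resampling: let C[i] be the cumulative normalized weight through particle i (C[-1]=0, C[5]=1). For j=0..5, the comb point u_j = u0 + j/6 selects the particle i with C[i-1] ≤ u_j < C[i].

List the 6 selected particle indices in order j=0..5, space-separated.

C = [2/17, 2/17, 6/17, 7/17, 9/17, 1]
j=0: u_0=7/360 ∈ [0, 2/17) → index 0
j=1: u_1=67/360 ∈ [2/17, 6/17) → index 2
j=2: u_2=127/360 ∈ [2/17, 6/17) → index 2
j=3: u_3=187/360 ∈ [7/17, 9/17) → index 4
j=4: u_4=247/360 ∈ [9/17, 1) → index 5
j=5: u_5=307/360 ∈ [9/17, 1) → index 5

0 2 2 4 5 5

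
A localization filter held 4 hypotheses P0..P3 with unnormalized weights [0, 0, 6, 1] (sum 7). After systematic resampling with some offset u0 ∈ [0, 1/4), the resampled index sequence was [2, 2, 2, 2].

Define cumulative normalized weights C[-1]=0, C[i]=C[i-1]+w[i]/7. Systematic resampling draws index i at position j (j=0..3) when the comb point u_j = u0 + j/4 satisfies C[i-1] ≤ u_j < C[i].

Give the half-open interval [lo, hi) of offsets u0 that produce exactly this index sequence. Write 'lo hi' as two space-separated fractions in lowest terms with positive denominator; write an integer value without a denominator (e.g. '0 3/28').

C = [0, 0, 6/7, 1]
j=0 picked index 2: u0 ∈ [0, 6/7)
j=1 picked index 2: u0 ∈ [-1/4, 17/28)
j=2 picked index 2: u0 ∈ [-1/2, 5/14)
j=3 picked index 2: u0 ∈ [-3/4, 3/28)
intersection: [0, 3/28)

0 3/28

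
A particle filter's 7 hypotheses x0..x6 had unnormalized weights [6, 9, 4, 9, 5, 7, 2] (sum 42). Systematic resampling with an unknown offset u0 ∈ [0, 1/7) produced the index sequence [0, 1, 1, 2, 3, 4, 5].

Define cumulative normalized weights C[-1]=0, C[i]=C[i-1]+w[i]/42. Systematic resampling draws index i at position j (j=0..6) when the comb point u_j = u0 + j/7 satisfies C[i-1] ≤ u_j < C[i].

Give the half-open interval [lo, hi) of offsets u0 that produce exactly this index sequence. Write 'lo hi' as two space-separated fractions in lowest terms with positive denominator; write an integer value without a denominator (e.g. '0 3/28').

C = [1/7, 5/14, 19/42, 2/3, 11/14, 20/21, 1]
j=0 picked index 0: u0 ∈ [0, 1/7)
j=1 picked index 1: u0 ∈ [0, 3/14)
j=2 picked index 1: u0 ∈ [-1/7, 1/14)
j=3 picked index 2: u0 ∈ [-1/14, 1/42)
j=4 picked index 3: u0 ∈ [-5/42, 2/21)
j=5 picked index 4: u0 ∈ [-1/21, 1/14)
j=6 picked index 5: u0 ∈ [-1/14, 2/21)
intersection: [0, 1/42)

0 1/42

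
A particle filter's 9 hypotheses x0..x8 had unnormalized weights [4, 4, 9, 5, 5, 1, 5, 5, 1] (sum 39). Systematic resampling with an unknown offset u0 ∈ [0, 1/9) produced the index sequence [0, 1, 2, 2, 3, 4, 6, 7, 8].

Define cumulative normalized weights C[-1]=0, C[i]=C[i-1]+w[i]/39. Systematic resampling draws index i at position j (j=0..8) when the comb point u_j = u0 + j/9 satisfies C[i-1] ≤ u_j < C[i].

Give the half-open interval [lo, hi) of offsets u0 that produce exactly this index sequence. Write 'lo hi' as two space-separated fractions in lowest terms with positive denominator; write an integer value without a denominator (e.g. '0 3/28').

C = [4/39, 8/39, 17/39, 22/39, 9/13, 28/39, 11/13, 38/39, 1]
j=0 picked index 0: u0 ∈ [0, 4/39)
j=1 picked index 1: u0 ∈ [-1/117, 11/117)
j=2 picked index 2: u0 ∈ [-2/117, 25/117)
j=3 picked index 2: u0 ∈ [-5/39, 4/39)
j=4 picked index 3: u0 ∈ [-1/117, 14/117)
j=5 picked index 4: u0 ∈ [1/117, 16/117)
j=6 picked index 6: u0 ∈ [2/39, 7/39)
j=7 picked index 7: u0 ∈ [8/117, 23/117)
j=8 picked index 8: u0 ∈ [10/117, 1/9)
intersection: [10/117, 11/117)

10/117 11/117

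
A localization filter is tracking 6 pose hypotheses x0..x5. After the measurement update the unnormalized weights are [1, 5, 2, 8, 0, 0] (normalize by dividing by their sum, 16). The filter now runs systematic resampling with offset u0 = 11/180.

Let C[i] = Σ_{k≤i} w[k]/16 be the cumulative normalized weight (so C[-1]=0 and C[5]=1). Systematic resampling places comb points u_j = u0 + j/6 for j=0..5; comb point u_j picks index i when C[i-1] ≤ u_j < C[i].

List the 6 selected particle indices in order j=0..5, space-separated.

C = [1/16, 3/8, 1/2, 1, 1, 1]
j=0: u_0=11/180 ∈ [0, 1/16) → index 0
j=1: u_1=41/180 ∈ [1/16, 3/8) → index 1
j=2: u_2=71/180 ∈ [3/8, 1/2) → index 2
j=3: u_3=101/180 ∈ [1/2, 1) → index 3
j=4: u_4=131/180 ∈ [1/2, 1) → index 3
j=5: u_5=161/180 ∈ [1/2, 1) → index 3

0 1 2 3 3 3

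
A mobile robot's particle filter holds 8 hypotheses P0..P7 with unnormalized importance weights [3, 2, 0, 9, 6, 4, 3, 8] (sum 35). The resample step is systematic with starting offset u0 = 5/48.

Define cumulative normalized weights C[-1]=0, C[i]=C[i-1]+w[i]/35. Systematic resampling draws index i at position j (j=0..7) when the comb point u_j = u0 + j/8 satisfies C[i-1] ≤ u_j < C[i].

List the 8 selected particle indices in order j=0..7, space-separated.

C = [3/35, 1/7, 1/7, 2/5, 4/7, 24/35, 27/35, 1]
j=0: u_0=5/48 ∈ [3/35, 1/7) → index 1
j=1: u_1=11/48 ∈ [1/7, 2/5) → index 3
j=2: u_2=17/48 ∈ [1/7, 2/5) → index 3
j=3: u_3=23/48 ∈ [2/5, 4/7) → index 4
j=4: u_4=29/48 ∈ [4/7, 24/35) → index 5
j=5: u_5=35/48 ∈ [24/35, 27/35) → index 6
j=6: u_6=41/48 ∈ [27/35, 1) → index 7
j=7: u_7=47/48 ∈ [27/35, 1) → index 7

1 3 3 4 5 6 7 7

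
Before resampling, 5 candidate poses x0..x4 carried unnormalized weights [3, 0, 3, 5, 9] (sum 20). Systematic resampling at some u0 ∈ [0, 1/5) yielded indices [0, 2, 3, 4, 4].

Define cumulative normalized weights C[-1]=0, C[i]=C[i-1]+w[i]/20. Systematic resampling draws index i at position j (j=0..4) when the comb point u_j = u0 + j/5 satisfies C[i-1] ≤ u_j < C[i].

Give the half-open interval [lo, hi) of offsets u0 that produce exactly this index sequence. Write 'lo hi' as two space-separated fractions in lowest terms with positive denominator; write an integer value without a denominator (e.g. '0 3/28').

C = [3/20, 3/20, 3/10, 11/20, 1]
j=0 picked index 0: u0 ∈ [0, 3/20)
j=1 picked index 2: u0 ∈ [-1/20, 1/10)
j=2 picked index 3: u0 ∈ [-1/10, 3/20)
j=3 picked index 4: u0 ∈ [-1/20, 2/5)
j=4 picked index 4: u0 ∈ [-1/4, 1/5)
intersection: [0, 1/10)

0 1/10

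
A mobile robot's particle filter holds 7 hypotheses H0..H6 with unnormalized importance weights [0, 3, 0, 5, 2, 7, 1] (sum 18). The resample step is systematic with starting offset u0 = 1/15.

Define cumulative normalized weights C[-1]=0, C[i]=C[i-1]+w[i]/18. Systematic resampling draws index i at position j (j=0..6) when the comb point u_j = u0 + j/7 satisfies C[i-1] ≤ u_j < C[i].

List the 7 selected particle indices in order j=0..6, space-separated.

1 3 3 4 5 5 5

C = [0, 1/6, 1/6, 4/9, 5/9, 17/18, 1]
j=0: u_0=1/15 ∈ [0, 1/6) → index 1
j=1: u_1=22/105 ∈ [1/6, 4/9) → index 3
j=2: u_2=37/105 ∈ [1/6, 4/9) → index 3
j=3: u_3=52/105 ∈ [4/9, 5/9) → index 4
j=4: u_4=67/105 ∈ [5/9, 17/18) → index 5
j=5: u_5=82/105 ∈ [5/9, 17/18) → index 5
j=6: u_6=97/105 ∈ [5/9, 17/18) → index 5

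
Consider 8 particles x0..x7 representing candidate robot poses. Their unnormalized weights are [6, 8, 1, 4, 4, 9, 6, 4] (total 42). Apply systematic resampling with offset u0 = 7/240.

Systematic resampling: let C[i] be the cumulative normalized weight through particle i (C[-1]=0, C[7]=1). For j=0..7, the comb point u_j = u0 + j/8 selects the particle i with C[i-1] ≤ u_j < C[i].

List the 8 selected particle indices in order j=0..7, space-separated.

C = [1/7, 1/3, 5/14, 19/42, 23/42, 16/21, 19/21, 1]
j=0: u_0=7/240 ∈ [0, 1/7) → index 0
j=1: u_1=37/240 ∈ [1/7, 1/3) → index 1
j=2: u_2=67/240 ∈ [1/7, 1/3) → index 1
j=3: u_3=97/240 ∈ [5/14, 19/42) → index 3
j=4: u_4=127/240 ∈ [19/42, 23/42) → index 4
j=5: u_5=157/240 ∈ [23/42, 16/21) → index 5
j=6: u_6=187/240 ∈ [16/21, 19/21) → index 6
j=7: u_7=217/240 ∈ [16/21, 19/21) → index 6

0 1 1 3 4 5 6 6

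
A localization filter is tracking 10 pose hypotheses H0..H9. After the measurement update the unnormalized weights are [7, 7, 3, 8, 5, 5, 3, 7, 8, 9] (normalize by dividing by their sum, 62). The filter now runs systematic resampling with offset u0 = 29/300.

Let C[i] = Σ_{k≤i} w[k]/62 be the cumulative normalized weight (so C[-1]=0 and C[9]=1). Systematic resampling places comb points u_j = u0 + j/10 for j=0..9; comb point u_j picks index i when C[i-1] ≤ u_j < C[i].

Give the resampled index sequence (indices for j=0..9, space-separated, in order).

C = [7/62, 7/31, 17/62, 25/62, 15/31, 35/62, 19/31, 45/62, 53/62, 1]
j=0: u_0=29/300 ∈ [0, 7/62) → index 0
j=1: u_1=59/300 ∈ [7/62, 7/31) → index 1
j=2: u_2=89/300 ∈ [17/62, 25/62) → index 3
j=3: u_3=119/300 ∈ [17/62, 25/62) → index 3
j=4: u_4=149/300 ∈ [15/31, 35/62) → index 5
j=5: u_5=179/300 ∈ [35/62, 19/31) → index 6
j=6: u_6=209/300 ∈ [19/31, 45/62) → index 7
j=7: u_7=239/300 ∈ [45/62, 53/62) → index 8
j=8: u_8=269/300 ∈ [53/62, 1) → index 9
j=9: u_9=299/300 ∈ [53/62, 1) → index 9

0 1 3 3 5 6 7 8 9 9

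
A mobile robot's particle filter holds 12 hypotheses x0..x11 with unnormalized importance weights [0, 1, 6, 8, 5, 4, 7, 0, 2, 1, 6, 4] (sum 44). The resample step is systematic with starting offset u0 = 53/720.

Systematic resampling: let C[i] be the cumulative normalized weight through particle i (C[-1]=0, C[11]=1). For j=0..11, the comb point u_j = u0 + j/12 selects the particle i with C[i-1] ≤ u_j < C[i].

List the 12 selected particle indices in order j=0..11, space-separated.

2 2 3 3 4 5 6 6 8 10 10 11

C = [0, 1/44, 7/44, 15/44, 5/11, 6/11, 31/44, 31/44, 3/4, 17/22, 10/11, 1]
j=0: u_0=53/720 ∈ [1/44, 7/44) → index 2
j=1: u_1=113/720 ∈ [1/44, 7/44) → index 2
j=2: u_2=173/720 ∈ [7/44, 15/44) → index 3
j=3: u_3=233/720 ∈ [7/44, 15/44) → index 3
j=4: u_4=293/720 ∈ [15/44, 5/11) → index 4
j=5: u_5=353/720 ∈ [5/11, 6/11) → index 5
j=6: u_6=413/720 ∈ [6/11, 31/44) → index 6
j=7: u_7=473/720 ∈ [6/11, 31/44) → index 6
j=8: u_8=533/720 ∈ [31/44, 3/4) → index 8
j=9: u_9=593/720 ∈ [17/22, 10/11) → index 10
j=10: u_10=653/720 ∈ [17/22, 10/11) → index 10
j=11: u_11=713/720 ∈ [10/11, 1) → index 11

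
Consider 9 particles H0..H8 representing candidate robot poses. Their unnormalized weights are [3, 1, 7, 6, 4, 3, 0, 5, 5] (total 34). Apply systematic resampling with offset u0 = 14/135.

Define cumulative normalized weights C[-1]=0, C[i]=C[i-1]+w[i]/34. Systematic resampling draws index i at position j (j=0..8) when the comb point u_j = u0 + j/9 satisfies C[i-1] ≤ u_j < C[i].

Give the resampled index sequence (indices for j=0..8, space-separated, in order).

1 2 3 3 4 5 7 8 8

C = [3/34, 2/17, 11/34, 1/2, 21/34, 12/17, 12/17, 29/34, 1]
j=0: u_0=14/135 ∈ [3/34, 2/17) → index 1
j=1: u_1=29/135 ∈ [2/17, 11/34) → index 2
j=2: u_2=44/135 ∈ [11/34, 1/2) → index 3
j=3: u_3=59/135 ∈ [11/34, 1/2) → index 3
j=4: u_4=74/135 ∈ [1/2, 21/34) → index 4
j=5: u_5=89/135 ∈ [21/34, 12/17) → index 5
j=6: u_6=104/135 ∈ [12/17, 29/34) → index 7
j=7: u_7=119/135 ∈ [29/34, 1) → index 8
j=8: u_8=134/135 ∈ [29/34, 1) → index 8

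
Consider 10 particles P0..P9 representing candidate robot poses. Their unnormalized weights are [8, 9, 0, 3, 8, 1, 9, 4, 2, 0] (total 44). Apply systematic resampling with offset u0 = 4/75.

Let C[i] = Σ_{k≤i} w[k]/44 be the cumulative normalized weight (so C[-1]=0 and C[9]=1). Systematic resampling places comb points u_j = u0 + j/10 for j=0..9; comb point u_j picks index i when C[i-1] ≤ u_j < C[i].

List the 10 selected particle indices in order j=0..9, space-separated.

0 0 1 1 3 4 5 6 6 7

C = [2/11, 17/44, 17/44, 5/11, 7/11, 29/44, 19/22, 21/22, 1, 1]
j=0: u_0=4/75 ∈ [0, 2/11) → index 0
j=1: u_1=23/150 ∈ [0, 2/11) → index 0
j=2: u_2=19/75 ∈ [2/11, 17/44) → index 1
j=3: u_3=53/150 ∈ [2/11, 17/44) → index 1
j=4: u_4=34/75 ∈ [17/44, 5/11) → index 3
j=5: u_5=83/150 ∈ [5/11, 7/11) → index 4
j=6: u_6=49/75 ∈ [7/11, 29/44) → index 5
j=7: u_7=113/150 ∈ [29/44, 19/22) → index 6
j=8: u_8=64/75 ∈ [29/44, 19/22) → index 6
j=9: u_9=143/150 ∈ [19/22, 21/22) → index 7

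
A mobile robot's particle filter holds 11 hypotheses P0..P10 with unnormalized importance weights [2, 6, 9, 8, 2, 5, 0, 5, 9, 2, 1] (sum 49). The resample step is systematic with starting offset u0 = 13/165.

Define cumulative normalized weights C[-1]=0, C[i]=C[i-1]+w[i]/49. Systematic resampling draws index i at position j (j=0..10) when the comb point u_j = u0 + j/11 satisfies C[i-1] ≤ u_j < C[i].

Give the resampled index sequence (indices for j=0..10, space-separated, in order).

1 2 2 3 3 4 5 7 8 8 10

C = [2/49, 8/49, 17/49, 25/49, 27/49, 32/49, 32/49, 37/49, 46/49, 48/49, 1]
j=0: u_0=13/165 ∈ [2/49, 8/49) → index 1
j=1: u_1=28/165 ∈ [8/49, 17/49) → index 2
j=2: u_2=43/165 ∈ [8/49, 17/49) → index 2
j=3: u_3=58/165 ∈ [17/49, 25/49) → index 3
j=4: u_4=73/165 ∈ [17/49, 25/49) → index 3
j=5: u_5=8/15 ∈ [25/49, 27/49) → index 4
j=6: u_6=103/165 ∈ [27/49, 32/49) → index 5
j=7: u_7=118/165 ∈ [32/49, 37/49) → index 7
j=8: u_8=133/165 ∈ [37/49, 46/49) → index 8
j=9: u_9=148/165 ∈ [37/49, 46/49) → index 8
j=10: u_10=163/165 ∈ [48/49, 1) → index 10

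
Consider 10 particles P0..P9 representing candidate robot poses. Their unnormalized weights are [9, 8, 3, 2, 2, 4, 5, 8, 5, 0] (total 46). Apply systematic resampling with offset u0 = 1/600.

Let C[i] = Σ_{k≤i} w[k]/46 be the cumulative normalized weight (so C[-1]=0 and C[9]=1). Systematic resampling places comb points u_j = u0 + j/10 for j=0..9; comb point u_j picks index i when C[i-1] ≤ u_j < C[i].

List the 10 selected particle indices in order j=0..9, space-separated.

0 0 1 1 2 4 5 6 7 8

C = [9/46, 17/46, 10/23, 11/23, 12/23, 14/23, 33/46, 41/46, 1, 1]
j=0: u_0=1/600 ∈ [0, 9/46) → index 0
j=1: u_1=61/600 ∈ [0, 9/46) → index 0
j=2: u_2=121/600 ∈ [9/46, 17/46) → index 1
j=3: u_3=181/600 ∈ [9/46, 17/46) → index 1
j=4: u_4=241/600 ∈ [17/46, 10/23) → index 2
j=5: u_5=301/600 ∈ [11/23, 12/23) → index 4
j=6: u_6=361/600 ∈ [12/23, 14/23) → index 5
j=7: u_7=421/600 ∈ [14/23, 33/46) → index 6
j=8: u_8=481/600 ∈ [33/46, 41/46) → index 7
j=9: u_9=541/600 ∈ [41/46, 1) → index 8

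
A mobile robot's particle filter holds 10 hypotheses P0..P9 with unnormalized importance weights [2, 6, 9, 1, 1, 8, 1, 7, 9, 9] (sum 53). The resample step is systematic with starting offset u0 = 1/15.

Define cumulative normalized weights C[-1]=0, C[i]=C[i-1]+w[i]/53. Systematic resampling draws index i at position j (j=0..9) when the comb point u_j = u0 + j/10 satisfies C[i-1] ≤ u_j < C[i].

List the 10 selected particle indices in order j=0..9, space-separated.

C = [2/53, 8/53, 17/53, 18/53, 19/53, 27/53, 28/53, 35/53, 44/53, 1]
j=0: u_0=1/15 ∈ [2/53, 8/53) → index 1
j=1: u_1=1/6 ∈ [8/53, 17/53) → index 2
j=2: u_2=4/15 ∈ [8/53, 17/53) → index 2
j=3: u_3=11/30 ∈ [19/53, 27/53) → index 5
j=4: u_4=7/15 ∈ [19/53, 27/53) → index 5
j=5: u_5=17/30 ∈ [28/53, 35/53) → index 7
j=6: u_6=2/3 ∈ [35/53, 44/53) → index 8
j=7: u_7=23/30 ∈ [35/53, 44/53) → index 8
j=8: u_8=13/15 ∈ [44/53, 1) → index 9
j=9: u_9=29/30 ∈ [44/53, 1) → index 9

1 2 2 5 5 7 8 8 9 9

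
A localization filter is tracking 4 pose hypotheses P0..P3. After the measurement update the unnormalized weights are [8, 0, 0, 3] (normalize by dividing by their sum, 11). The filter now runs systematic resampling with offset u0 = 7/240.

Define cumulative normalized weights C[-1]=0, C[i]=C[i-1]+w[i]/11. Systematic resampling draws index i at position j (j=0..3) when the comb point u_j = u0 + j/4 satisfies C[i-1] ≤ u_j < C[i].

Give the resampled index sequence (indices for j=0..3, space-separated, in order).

C = [8/11, 8/11, 8/11, 1]
j=0: u_0=7/240 ∈ [0, 8/11) → index 0
j=1: u_1=67/240 ∈ [0, 8/11) → index 0
j=2: u_2=127/240 ∈ [0, 8/11) → index 0
j=3: u_3=187/240 ∈ [8/11, 1) → index 3

0 0 0 3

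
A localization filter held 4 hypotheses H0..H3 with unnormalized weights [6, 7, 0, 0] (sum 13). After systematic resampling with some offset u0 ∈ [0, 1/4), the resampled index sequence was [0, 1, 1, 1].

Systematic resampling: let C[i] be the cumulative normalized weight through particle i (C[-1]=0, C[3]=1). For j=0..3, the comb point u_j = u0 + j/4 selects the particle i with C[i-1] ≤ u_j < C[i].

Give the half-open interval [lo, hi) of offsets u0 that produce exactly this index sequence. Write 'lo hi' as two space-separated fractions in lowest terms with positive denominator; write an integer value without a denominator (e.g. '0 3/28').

11/52 1/4

C = [6/13, 1, 1, 1]
j=0 picked index 0: u0 ∈ [0, 6/13)
j=1 picked index 1: u0 ∈ [11/52, 3/4)
j=2 picked index 1: u0 ∈ [-1/26, 1/2)
j=3 picked index 1: u0 ∈ [-15/52, 1/4)
intersection: [11/52, 1/4)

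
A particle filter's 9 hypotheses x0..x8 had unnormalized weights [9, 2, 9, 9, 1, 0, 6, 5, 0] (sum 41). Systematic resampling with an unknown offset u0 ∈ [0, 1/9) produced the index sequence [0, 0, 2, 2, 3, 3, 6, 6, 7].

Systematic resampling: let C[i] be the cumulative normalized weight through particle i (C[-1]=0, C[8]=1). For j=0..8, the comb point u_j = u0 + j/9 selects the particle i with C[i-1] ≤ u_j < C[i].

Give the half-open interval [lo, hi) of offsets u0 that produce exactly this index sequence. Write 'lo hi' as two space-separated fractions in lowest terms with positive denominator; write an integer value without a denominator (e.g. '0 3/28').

8/123 37/369

C = [9/41, 11/41, 20/41, 29/41, 30/41, 30/41, 36/41, 1, 1]
j=0 picked index 0: u0 ∈ [0, 9/41)
j=1 picked index 0: u0 ∈ [-1/9, 40/369)
j=2 picked index 2: u0 ∈ [17/369, 98/369)
j=3 picked index 2: u0 ∈ [-8/123, 19/123)
j=4 picked index 3: u0 ∈ [16/369, 97/369)
j=5 picked index 3: u0 ∈ [-25/369, 56/369)
j=6 picked index 6: u0 ∈ [8/123, 26/123)
j=7 picked index 6: u0 ∈ [-17/369, 37/369)
j=8 picked index 7: u0 ∈ [-4/369, 1/9)
intersection: [8/123, 37/369)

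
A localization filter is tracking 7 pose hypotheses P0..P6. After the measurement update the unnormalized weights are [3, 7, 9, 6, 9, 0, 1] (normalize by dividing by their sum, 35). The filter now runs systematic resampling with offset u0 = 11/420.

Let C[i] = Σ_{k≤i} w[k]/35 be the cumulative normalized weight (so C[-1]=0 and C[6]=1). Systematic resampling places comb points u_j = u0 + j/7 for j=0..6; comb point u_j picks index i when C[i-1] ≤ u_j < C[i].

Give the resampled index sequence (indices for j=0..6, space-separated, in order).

C = [3/35, 2/7, 19/35, 5/7, 34/35, 34/35, 1]
j=0: u_0=11/420 ∈ [0, 3/35) → index 0
j=1: u_1=71/420 ∈ [3/35, 2/7) → index 1
j=2: u_2=131/420 ∈ [2/7, 19/35) → index 2
j=3: u_3=191/420 ∈ [2/7, 19/35) → index 2
j=4: u_4=251/420 ∈ [19/35, 5/7) → index 3
j=5: u_5=311/420 ∈ [5/7, 34/35) → index 4
j=6: u_6=53/60 ∈ [5/7, 34/35) → index 4

0 1 2 2 3 4 4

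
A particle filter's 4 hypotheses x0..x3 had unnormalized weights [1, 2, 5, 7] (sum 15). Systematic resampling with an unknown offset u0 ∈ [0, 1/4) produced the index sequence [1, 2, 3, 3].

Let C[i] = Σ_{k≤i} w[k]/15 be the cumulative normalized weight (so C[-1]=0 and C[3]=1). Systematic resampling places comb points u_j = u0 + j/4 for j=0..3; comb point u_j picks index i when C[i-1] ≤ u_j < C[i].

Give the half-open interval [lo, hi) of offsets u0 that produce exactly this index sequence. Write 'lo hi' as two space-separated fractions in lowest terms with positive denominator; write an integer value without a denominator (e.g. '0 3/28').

1/15 1/5

C = [1/15, 1/5, 8/15, 1]
j=0 picked index 1: u0 ∈ [1/15, 1/5)
j=1 picked index 2: u0 ∈ [-1/20, 17/60)
j=2 picked index 3: u0 ∈ [1/30, 1/2)
j=3 picked index 3: u0 ∈ [-13/60, 1/4)
intersection: [1/15, 1/5)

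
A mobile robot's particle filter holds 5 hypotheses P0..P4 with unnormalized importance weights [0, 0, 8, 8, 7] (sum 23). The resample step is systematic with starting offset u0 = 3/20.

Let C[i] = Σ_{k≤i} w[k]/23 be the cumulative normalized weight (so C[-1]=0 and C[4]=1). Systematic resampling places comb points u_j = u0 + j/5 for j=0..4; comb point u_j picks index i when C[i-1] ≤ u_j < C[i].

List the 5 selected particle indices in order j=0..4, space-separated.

2 3 3 4 4

C = [0, 0, 8/23, 16/23, 1]
j=0: u_0=3/20 ∈ [0, 8/23) → index 2
j=1: u_1=7/20 ∈ [8/23, 16/23) → index 3
j=2: u_2=11/20 ∈ [8/23, 16/23) → index 3
j=3: u_3=3/4 ∈ [16/23, 1) → index 4
j=4: u_4=19/20 ∈ [16/23, 1) → index 4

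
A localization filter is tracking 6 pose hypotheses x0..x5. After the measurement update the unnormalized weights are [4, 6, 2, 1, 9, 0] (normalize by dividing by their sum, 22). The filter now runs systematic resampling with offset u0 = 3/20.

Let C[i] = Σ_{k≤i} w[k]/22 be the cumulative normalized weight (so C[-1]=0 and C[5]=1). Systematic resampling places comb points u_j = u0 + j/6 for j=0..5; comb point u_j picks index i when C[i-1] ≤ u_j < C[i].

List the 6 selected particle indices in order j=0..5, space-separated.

C = [2/11, 5/11, 6/11, 13/22, 1, 1]
j=0: u_0=3/20 ∈ [0, 2/11) → index 0
j=1: u_1=19/60 ∈ [2/11, 5/11) → index 1
j=2: u_2=29/60 ∈ [5/11, 6/11) → index 2
j=3: u_3=13/20 ∈ [13/22, 1) → index 4
j=4: u_4=49/60 ∈ [13/22, 1) → index 4
j=5: u_5=59/60 ∈ [13/22, 1) → index 4

0 1 2 4 4 4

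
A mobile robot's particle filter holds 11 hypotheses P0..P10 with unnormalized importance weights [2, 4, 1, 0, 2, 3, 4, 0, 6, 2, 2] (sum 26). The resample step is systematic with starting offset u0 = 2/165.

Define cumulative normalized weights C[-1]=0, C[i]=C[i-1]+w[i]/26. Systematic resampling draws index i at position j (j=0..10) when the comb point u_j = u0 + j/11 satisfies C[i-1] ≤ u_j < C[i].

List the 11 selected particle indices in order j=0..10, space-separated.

0 1 1 4 5 6 6 8 8 8 9

C = [1/13, 3/13, 7/26, 7/26, 9/26, 6/13, 8/13, 8/13, 11/13, 12/13, 1]
j=0: u_0=2/165 ∈ [0, 1/13) → index 0
j=1: u_1=17/165 ∈ [1/13, 3/13) → index 1
j=2: u_2=32/165 ∈ [1/13, 3/13) → index 1
j=3: u_3=47/165 ∈ [7/26, 9/26) → index 4
j=4: u_4=62/165 ∈ [9/26, 6/13) → index 5
j=5: u_5=7/15 ∈ [6/13, 8/13) → index 6
j=6: u_6=92/165 ∈ [6/13, 8/13) → index 6
j=7: u_7=107/165 ∈ [8/13, 11/13) → index 8
j=8: u_8=122/165 ∈ [8/13, 11/13) → index 8
j=9: u_9=137/165 ∈ [8/13, 11/13) → index 8
j=10: u_10=152/165 ∈ [11/13, 12/13) → index 9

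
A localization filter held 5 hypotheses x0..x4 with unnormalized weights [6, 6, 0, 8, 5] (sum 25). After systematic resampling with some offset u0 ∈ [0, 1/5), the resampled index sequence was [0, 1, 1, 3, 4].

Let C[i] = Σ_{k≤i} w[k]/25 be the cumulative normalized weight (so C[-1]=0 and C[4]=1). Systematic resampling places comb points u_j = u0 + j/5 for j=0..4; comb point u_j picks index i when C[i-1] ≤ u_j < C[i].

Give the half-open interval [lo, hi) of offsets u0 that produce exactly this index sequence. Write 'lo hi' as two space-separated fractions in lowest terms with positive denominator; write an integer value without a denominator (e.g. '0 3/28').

1/25 2/25

C = [6/25, 12/25, 12/25, 4/5, 1]
j=0 picked index 0: u0 ∈ [0, 6/25)
j=1 picked index 1: u0 ∈ [1/25, 7/25)
j=2 picked index 1: u0 ∈ [-4/25, 2/25)
j=3 picked index 3: u0 ∈ [-3/25, 1/5)
j=4 picked index 4: u0 ∈ [0, 1/5)
intersection: [1/25, 2/25)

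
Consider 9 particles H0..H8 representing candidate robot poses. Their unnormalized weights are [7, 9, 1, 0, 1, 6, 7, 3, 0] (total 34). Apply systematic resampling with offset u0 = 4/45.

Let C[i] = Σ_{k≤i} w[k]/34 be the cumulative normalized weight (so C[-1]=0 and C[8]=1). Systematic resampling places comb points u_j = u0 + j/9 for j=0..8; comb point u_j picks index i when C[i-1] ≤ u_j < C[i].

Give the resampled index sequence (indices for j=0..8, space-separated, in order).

C = [7/34, 8/17, 1/2, 1/2, 9/17, 12/17, 31/34, 1, 1]
j=0: u_0=4/45 ∈ [0, 7/34) → index 0
j=1: u_1=1/5 ∈ [0, 7/34) → index 0
j=2: u_2=14/45 ∈ [7/34, 8/17) → index 1
j=3: u_3=19/45 ∈ [7/34, 8/17) → index 1
j=4: u_4=8/15 ∈ [9/17, 12/17) → index 5
j=5: u_5=29/45 ∈ [9/17, 12/17) → index 5
j=6: u_6=34/45 ∈ [12/17, 31/34) → index 6
j=7: u_7=13/15 ∈ [12/17, 31/34) → index 6
j=8: u_8=44/45 ∈ [31/34, 1) → index 7

0 0 1 1 5 5 6 6 7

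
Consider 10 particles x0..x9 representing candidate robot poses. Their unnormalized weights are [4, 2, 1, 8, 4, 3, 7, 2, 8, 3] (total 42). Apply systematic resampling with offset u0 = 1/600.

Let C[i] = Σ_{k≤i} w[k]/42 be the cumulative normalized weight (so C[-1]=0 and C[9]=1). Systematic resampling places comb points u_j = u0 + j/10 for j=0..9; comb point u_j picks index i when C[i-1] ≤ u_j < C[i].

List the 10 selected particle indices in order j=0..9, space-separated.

0 1 3 3 4 5 6 7 8 8

C = [2/21, 1/7, 1/6, 5/14, 19/42, 11/21, 29/42, 31/42, 13/14, 1]
j=0: u_0=1/600 ∈ [0, 2/21) → index 0
j=1: u_1=61/600 ∈ [2/21, 1/7) → index 1
j=2: u_2=121/600 ∈ [1/6, 5/14) → index 3
j=3: u_3=181/600 ∈ [1/6, 5/14) → index 3
j=4: u_4=241/600 ∈ [5/14, 19/42) → index 4
j=5: u_5=301/600 ∈ [19/42, 11/21) → index 5
j=6: u_6=361/600 ∈ [11/21, 29/42) → index 6
j=7: u_7=421/600 ∈ [29/42, 31/42) → index 7
j=8: u_8=481/600 ∈ [31/42, 13/14) → index 8
j=9: u_9=541/600 ∈ [31/42, 13/14) → index 8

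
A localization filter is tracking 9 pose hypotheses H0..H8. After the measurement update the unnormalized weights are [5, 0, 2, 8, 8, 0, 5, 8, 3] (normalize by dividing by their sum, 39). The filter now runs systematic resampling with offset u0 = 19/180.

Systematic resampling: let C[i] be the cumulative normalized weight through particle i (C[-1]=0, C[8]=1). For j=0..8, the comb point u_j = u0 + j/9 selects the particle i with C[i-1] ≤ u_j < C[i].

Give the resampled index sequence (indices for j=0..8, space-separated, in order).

0 3 3 4 4 6 7 7 8

C = [5/39, 5/39, 7/39, 5/13, 23/39, 23/39, 28/39, 12/13, 1]
j=0: u_0=19/180 ∈ [0, 5/39) → index 0
j=1: u_1=13/60 ∈ [7/39, 5/13) → index 3
j=2: u_2=59/180 ∈ [7/39, 5/13) → index 3
j=3: u_3=79/180 ∈ [5/13, 23/39) → index 4
j=4: u_4=11/20 ∈ [5/13, 23/39) → index 4
j=5: u_5=119/180 ∈ [23/39, 28/39) → index 6
j=6: u_6=139/180 ∈ [28/39, 12/13) → index 7
j=7: u_7=53/60 ∈ [28/39, 12/13) → index 7
j=8: u_8=179/180 ∈ [12/13, 1) → index 8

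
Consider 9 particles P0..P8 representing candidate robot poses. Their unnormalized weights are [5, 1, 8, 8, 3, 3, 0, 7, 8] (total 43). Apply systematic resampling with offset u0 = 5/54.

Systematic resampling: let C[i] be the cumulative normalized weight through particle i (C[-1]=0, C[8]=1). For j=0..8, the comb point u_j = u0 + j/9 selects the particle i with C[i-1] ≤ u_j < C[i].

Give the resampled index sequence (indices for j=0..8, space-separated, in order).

0 2 2 3 4 5 7 8 8

C = [5/43, 6/43, 14/43, 22/43, 25/43, 28/43, 28/43, 35/43, 1]
j=0: u_0=5/54 ∈ [0, 5/43) → index 0
j=1: u_1=11/54 ∈ [6/43, 14/43) → index 2
j=2: u_2=17/54 ∈ [6/43, 14/43) → index 2
j=3: u_3=23/54 ∈ [14/43, 22/43) → index 3
j=4: u_4=29/54 ∈ [22/43, 25/43) → index 4
j=5: u_5=35/54 ∈ [25/43, 28/43) → index 5
j=6: u_6=41/54 ∈ [28/43, 35/43) → index 7
j=7: u_7=47/54 ∈ [35/43, 1) → index 8
j=8: u_8=53/54 ∈ [35/43, 1) → index 8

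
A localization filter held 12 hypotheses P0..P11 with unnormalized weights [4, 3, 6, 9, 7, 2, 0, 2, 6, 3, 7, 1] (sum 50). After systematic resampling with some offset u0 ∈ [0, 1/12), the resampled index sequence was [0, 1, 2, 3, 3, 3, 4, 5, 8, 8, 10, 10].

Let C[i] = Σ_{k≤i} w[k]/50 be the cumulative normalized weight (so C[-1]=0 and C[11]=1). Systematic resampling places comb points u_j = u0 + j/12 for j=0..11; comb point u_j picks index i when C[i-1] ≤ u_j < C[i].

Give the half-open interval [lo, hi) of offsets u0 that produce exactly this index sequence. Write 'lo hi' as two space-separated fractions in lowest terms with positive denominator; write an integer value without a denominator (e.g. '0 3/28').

C = [2/25, 7/50, 13/50, 11/25, 29/50, 31/50, 31/50, 33/50, 39/50, 21/25, 49/50, 1]
j=0 picked index 0: u0 ∈ [0, 2/25)
j=1 picked index 1: u0 ∈ [-1/300, 17/300)
j=2 picked index 2: u0 ∈ [-2/75, 7/75)
j=3 picked index 3: u0 ∈ [1/100, 19/100)
j=4 picked index 3: u0 ∈ [-11/150, 8/75)
j=5 picked index 3: u0 ∈ [-47/300, 7/300)
j=6 picked index 4: u0 ∈ [-3/50, 2/25)
j=7 picked index 5: u0 ∈ [-1/300, 11/300)
j=8 picked index 8: u0 ∈ [-1/150, 17/150)
j=9 picked index 8: u0 ∈ [-9/100, 3/100)
j=10 picked index 10: u0 ∈ [1/150, 11/75)
j=11 picked index 10: u0 ∈ [-23/300, 19/300)
intersection: [1/100, 7/300)

1/100 7/300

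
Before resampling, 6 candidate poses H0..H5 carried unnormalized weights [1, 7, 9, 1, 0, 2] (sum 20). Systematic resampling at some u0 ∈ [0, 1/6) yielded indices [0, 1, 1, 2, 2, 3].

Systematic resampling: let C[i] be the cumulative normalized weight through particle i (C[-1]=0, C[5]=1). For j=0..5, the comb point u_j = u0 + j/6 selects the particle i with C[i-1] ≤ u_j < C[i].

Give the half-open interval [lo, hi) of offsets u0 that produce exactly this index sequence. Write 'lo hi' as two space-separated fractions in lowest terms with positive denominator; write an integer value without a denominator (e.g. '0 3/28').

1/60 1/20

C = [1/20, 2/5, 17/20, 9/10, 9/10, 1]
j=0 picked index 0: u0 ∈ [0, 1/20)
j=1 picked index 1: u0 ∈ [-7/60, 7/30)
j=2 picked index 1: u0 ∈ [-17/60, 1/15)
j=3 picked index 2: u0 ∈ [-1/10, 7/20)
j=4 picked index 2: u0 ∈ [-4/15, 11/60)
j=5 picked index 3: u0 ∈ [1/60, 1/15)
intersection: [1/60, 1/20)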